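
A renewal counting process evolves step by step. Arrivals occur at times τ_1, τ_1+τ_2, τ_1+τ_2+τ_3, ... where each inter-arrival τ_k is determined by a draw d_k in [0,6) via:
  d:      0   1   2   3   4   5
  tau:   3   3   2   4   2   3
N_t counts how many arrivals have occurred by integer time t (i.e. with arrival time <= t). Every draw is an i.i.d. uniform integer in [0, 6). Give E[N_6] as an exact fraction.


199/108

Inter-arrival values over d=0..5: [3, 3, 2, 4, 2, 3]
Each d has probability 1/6, so the pmf of τ is: f(2) = 1/3, f(3) = 1/2, f(4) = 1/6
Renewal equation for m(n) = E[N_n]: condition on τ_1 = k (if k <= n, one arrival plus a fresh copy on the remaining n−k steps): m(n) = F(n) + Σ_{k<=n} f(k)·m(n−k), where F(n) = P(τ <= n) and m(0) = 0
m(1) = F(1) = 0
m(2) = F(2) = 1/3
m(3) = F(3) = 5/6
m(4) = F(4) + f(2)·m(2) = 1 + 1/3·1/3 = 10/9
m(5) = F(5) + f(2)·m(3) + f(3)·m(2) = 1 + 1/3·5/6 + 1/2·1/3 = 13/9
m(6) = F(6) + f(2)·m(4) + f(3)·m(3) + f(4)·m(2) = 1 + 1/3·10/9 + 1/2·5/6 + 1/6·1/3 = 199/108
E[N_6] = m(6) = 199/108


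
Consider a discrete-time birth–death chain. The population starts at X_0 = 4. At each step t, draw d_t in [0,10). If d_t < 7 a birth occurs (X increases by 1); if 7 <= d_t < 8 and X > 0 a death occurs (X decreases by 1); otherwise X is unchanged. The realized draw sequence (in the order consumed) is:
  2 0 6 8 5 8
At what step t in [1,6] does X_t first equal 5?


t=0: X=4, d=2 → birth, X_1=5
t=1: X=5, d=0 → birth, X_2=6
t=2: X=6, d=6 → birth, X_3=7
t=3: X=7, d=8 → hold, X_4=7
t=4: X=7, d=5 → birth, X_5=8
t=5: X=8, d=8 → hold, X_6=8

1


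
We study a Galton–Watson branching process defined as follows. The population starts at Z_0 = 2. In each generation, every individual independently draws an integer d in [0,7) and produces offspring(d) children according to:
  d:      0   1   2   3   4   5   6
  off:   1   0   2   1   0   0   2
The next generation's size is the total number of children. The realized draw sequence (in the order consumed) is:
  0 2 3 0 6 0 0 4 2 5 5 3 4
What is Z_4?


1

gen 0: Z_0=2, draws=[0, 2], offspring=[1, 2], Z_1=3
gen 1: Z_1=3, draws=[3, 0, 6], offspring=[1, 1, 2], Z_2=4
gen 2: Z_2=4, draws=[0, 0, 4, 2], offspring=[1, 1, 0, 2], Z_3=4
gen 3: Z_3=4, draws=[5, 5, 3, 4], offspring=[0, 0, 1, 0], Z_4=1


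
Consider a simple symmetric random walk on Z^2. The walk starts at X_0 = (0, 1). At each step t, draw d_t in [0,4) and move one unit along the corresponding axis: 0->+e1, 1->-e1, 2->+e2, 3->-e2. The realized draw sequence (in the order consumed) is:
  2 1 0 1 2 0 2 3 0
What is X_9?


t=0: X=(0, 1), d=2 → +e2, X_1=(0, 2)
t=1: X=(0, 2), d=1 → -e1, X_2=(-1, 2)
t=2: X=(-1, 2), d=0 → +e1, X_3=(0, 2)
t=3: X=(0, 2), d=1 → -e1, X_4=(-1, 2)
t=4: X=(-1, 2), d=2 → +e2, X_5=(-1, 3)
t=5: X=(-1, 3), d=0 → +e1, X_6=(0, 3)
t=6: X=(0, 3), d=2 → +e2, X_7=(0, 4)
t=7: X=(0, 4), d=3 → -e2, X_8=(0, 3)
t=8: X=(0, 3), d=0 → +e1, X_9=(1, 3)

(1, 3)


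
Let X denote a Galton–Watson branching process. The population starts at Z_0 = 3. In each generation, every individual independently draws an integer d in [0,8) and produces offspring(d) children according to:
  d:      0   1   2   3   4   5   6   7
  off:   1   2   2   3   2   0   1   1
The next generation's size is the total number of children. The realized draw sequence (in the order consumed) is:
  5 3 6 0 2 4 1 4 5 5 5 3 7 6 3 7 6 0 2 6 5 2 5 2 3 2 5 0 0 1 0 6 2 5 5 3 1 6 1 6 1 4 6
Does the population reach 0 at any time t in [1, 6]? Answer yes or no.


no

gen 0: Z_0=3, draws=[5, 3, 6], offspring=[0, 3, 1], Z_1=4
gen 1: Z_1=4, draws=[0, 2, 4, 1], offspring=[1, 2, 2, 2], Z_2=7
gen 2: Z_2=7, draws=[4, 5, 5, 5, 3, 7, 6], offspring=[2, 0, 0, 0, 3, 1, 1], Z_3=7
gen 3: Z_3=7, draws=[3, 7, 6, 0, 2, 6, 5], offspring=[3, 1, 1, 1, 2, 1, 0], Z_4=9
gen 4: Z_4=9, draws=[2, 5, 2, 3, 2, 5, 0, 0, 1], offspring=[2, 0, 2, 3, 2, 0, 1, 1, 2], Z_5=13
gen 5: Z_5=13, draws=[0, 6, 2, 5, 5, 3, 1, 6, 1, 6, 1, 4, 6], offspring=[1, 1, 2, 0, 0, 3, 2, 1, 2, 1, 2, 2, 1], Z_6=18


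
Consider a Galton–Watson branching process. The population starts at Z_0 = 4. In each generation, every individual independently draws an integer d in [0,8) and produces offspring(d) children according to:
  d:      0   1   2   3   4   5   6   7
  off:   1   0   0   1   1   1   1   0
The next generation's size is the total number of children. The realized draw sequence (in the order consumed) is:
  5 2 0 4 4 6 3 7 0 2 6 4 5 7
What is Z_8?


0

gen 0: Z_0=4, draws=[5, 2, 0, 4], offspring=[1, 0, 1, 1], Z_1=3
gen 1: Z_1=3, draws=[4, 6, 3], offspring=[1, 1, 1], Z_2=3
gen 2: Z_2=3, draws=[7, 0, 2], offspring=[0, 1, 0], Z_3=1
gen 3: Z_3=1, draws=[6], offspring=[1], Z_4=1
gen 4: Z_4=1, draws=[4], offspring=[1], Z_5=1
gen 5: Z_5=1, draws=[5], offspring=[1], Z_6=1
gen 6: Z_6=1, draws=[7], offspring=[0], Z_7=0
gen 7: Z_7=0, draws=[], offspring=[], Z_8=0


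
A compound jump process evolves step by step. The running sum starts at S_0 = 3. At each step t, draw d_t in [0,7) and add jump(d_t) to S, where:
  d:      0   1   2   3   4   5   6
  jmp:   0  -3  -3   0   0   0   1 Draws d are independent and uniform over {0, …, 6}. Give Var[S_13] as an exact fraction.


1404/49

Outcome values over d=0..6: [0, -3, -3, 0, 0, 0, 1]
Σy = -5, Σy² = 19, M = 7
μ = -5/7 = -5/7,  σ² = 19/7 − (-5/7)² = 108/49
Independent increments: Var[S_13] = 13·σ² = 13·(108/49) = 1404/49


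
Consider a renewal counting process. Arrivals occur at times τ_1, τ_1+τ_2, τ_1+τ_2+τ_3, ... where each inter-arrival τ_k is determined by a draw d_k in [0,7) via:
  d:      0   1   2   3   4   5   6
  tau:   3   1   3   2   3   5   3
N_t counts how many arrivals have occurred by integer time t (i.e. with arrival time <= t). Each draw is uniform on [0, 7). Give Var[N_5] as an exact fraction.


104034916/282475249

Inter-arrival values over d=0..6: [3, 1, 3, 2, 3, 5, 3]
Each d has probability 1/7, so the pmf of τ is: f(1) = 1/7, f(2) = 1/7, f(3) = 4/7, f(5) = 1/7
Let p_n(j) = P(N_n = j), with p_0 = [1]. Condition on τ_1: p_n(0) = P(τ > n), and for j >= 1, p_n(j) = Σ_{k<=n} f(k)·p_{n−k}(j−1)
p_1 = [6/7, 1/7]  (j = 0..1)
p_2 = [5/7, 13/49, 1/49]  (j = 0..2)
p_3 = [1/7, 39/49, 20/343, 1/343]  (j = 0..3)
p_4 = [1/7, 30/49, 80/343, 27/2401, 1/2401]  (j = 0..4)
p_5 = [0, 29/49, 121/343, 128/2401, 34/16807, 1/16807]  (j = 0..5)
E[N_5] = Σ j·p_5(j) = 24634/16807;  E[N_5²] = Σ j²·p_5(j) = 42296/16807
Var[N_5] = 42296/16807 − (24634/16807)² = 104034916/282475249


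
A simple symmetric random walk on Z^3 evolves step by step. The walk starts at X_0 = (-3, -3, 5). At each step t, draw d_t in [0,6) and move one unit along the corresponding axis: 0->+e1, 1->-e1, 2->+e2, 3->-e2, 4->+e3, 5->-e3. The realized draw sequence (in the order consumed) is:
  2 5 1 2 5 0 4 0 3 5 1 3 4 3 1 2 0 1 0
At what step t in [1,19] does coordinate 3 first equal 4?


t=0: X=(-3, -3, 5), d=2 → +e2, X_1=(-3, -2, 5)
t=1: X=(-3, -2, 5), d=5 → -e3, X_2=(-3, -2, 4)
t=2: X=(-3, -2, 4), d=1 → -e1, X_3=(-4, -2, 4)
t=3: X=(-4, -2, 4), d=2 → +e2, X_4=(-4, -1, 4)
t=4: X=(-4, -1, 4), d=5 → -e3, X_5=(-4, -1, 3)
t=5: X=(-4, -1, 3), d=0 → +e1, X_6=(-3, -1, 3)
t=6: X=(-3, -1, 3), d=4 → +e3, X_7=(-3, -1, 4)
t=7: X=(-3, -1, 4), d=0 → +e1, X_8=(-2, -1, 4)
t=8: X=(-2, -1, 4), d=3 → -e2, X_9=(-2, -2, 4)
t=9: X=(-2, -2, 4), d=5 → -e3, X_10=(-2, -2, 3)
t=10: X=(-2, -2, 3), d=1 → -e1, X_11=(-3, -2, 3)
t=11: X=(-3, -2, 3), d=3 → -e2, X_12=(-3, -3, 3)
t=12: X=(-3, -3, 3), d=4 → +e3, X_13=(-3, -3, 4)
t=13: X=(-3, -3, 4), d=3 → -e2, X_14=(-3, -4, 4)
t=14: X=(-3, -4, 4), d=1 → -e1, X_15=(-4, -4, 4)
t=15: X=(-4, -4, 4), d=2 → +e2, X_16=(-4, -3, 4)
t=16: X=(-4, -3, 4), d=0 → +e1, X_17=(-3, -3, 4)
t=17: X=(-3, -3, 4), d=1 → -e1, X_18=(-4, -3, 4)
t=18: X=(-4, -3, 4), d=0 → +e1, X_19=(-3, -3, 4)

2


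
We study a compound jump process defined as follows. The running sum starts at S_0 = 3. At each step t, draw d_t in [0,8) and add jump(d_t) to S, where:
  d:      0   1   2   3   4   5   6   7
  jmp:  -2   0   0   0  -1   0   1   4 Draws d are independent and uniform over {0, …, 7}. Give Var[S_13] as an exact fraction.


Outcome values over d=0..7: [-2, 0, 0, 0, -1, 0, 1, 4]
Σy = 2, Σy² = 22, M = 8
μ = 2/8 = 1/4,  σ² = 22/8 − (1/4)² = 43/16
Independent increments: Var[S_13] = 13·σ² = 13·(43/16) = 559/16

559/16


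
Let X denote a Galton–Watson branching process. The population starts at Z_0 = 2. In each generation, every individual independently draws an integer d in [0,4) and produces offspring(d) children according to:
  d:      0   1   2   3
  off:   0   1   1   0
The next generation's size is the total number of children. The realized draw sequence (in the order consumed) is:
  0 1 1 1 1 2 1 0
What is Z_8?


0

gen 0: Z_0=2, draws=[0, 1], offspring=[0, 1], Z_1=1
gen 1: Z_1=1, draws=[1], offspring=[1], Z_2=1
gen 2: Z_2=1, draws=[1], offspring=[1], Z_3=1
gen 3: Z_3=1, draws=[1], offspring=[1], Z_4=1
gen 4: Z_4=1, draws=[2], offspring=[1], Z_5=1
gen 5: Z_5=1, draws=[1], offspring=[1], Z_6=1
gen 6: Z_6=1, draws=[0], offspring=[0], Z_7=0
gen 7: Z_7=0, draws=[], offspring=[], Z_8=0


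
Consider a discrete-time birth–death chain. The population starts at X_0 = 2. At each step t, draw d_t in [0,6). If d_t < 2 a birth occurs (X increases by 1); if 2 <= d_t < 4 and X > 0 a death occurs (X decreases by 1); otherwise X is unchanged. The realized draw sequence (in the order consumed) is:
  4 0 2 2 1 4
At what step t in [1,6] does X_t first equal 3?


t=0: X=2, d=4 → hold, X_1=2
t=1: X=2, d=0 → birth, X_2=3
t=2: X=3, d=2 → death, X_3=2
t=3: X=2, d=2 → death, X_4=1
t=4: X=1, d=1 → birth, X_5=2
t=5: X=2, d=4 → hold, X_6=2

2


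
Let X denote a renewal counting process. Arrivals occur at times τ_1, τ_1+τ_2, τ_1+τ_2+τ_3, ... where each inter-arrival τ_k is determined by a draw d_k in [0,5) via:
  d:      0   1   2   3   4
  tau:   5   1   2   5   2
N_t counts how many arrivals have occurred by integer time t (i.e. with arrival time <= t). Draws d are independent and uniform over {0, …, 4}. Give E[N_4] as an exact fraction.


636/625

Inter-arrival values over d=0..4: [5, 1, 2, 5, 2]
Each d has probability 1/5, so the pmf of τ is: f(1) = 1/5, f(2) = 2/5, f(5) = 2/5
Renewal equation for m(n) = E[N_n]: condition on τ_1 = k (if k <= n, one arrival plus a fresh copy on the remaining n−k steps): m(n) = F(n) + Σ_{k<=n} f(k)·m(n−k), where F(n) = P(τ <= n) and m(0) = 0
m(1) = F(1) = 1/5
m(2) = F(2) + f(1)·m(1) = 3/5 + 1/5·1/5 = 16/25
m(3) = F(3) + f(1)·m(2) + f(2)·m(1) = 3/5 + 1/5·16/25 + 2/5·1/5 = 101/125
m(4) = F(4) + f(1)·m(3) + f(2)·m(2) = 3/5 + 1/5·101/125 + 2/5·16/25 = 636/625
E[N_4] = m(4) = 636/625


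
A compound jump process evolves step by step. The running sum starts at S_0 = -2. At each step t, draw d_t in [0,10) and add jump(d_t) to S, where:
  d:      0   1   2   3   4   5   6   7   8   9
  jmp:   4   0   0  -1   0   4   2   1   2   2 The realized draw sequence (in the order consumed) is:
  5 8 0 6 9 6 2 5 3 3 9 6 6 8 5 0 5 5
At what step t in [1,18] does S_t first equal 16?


10

t=0: S=-2, d=5, jump=4, S_1=2
t=1: S=2, d=8, jump=2, S_2=4
t=2: S=4, d=0, jump=4, S_3=8
t=3: S=8, d=6, jump=2, S_4=10
t=4: S=10, d=9, jump=2, S_5=12
t=5: S=12, d=6, jump=2, S_6=14
t=6: S=14, d=2, jump=0, S_7=14
t=7: S=14, d=5, jump=4, S_8=18
t=8: S=18, d=3, jump=-1, S_9=17
t=9: S=17, d=3, jump=-1, S_10=16
t=10: S=16, d=9, jump=2, S_11=18
t=11: S=18, d=6, jump=2, S_12=20
t=12: S=20, d=6, jump=2, S_13=22
t=13: S=22, d=8, jump=2, S_14=24
t=14: S=24, d=5, jump=4, S_15=28
t=15: S=28, d=0, jump=4, S_16=32
t=16: S=32, d=5, jump=4, S_17=36
t=17: S=36, d=5, jump=4, S_18=40


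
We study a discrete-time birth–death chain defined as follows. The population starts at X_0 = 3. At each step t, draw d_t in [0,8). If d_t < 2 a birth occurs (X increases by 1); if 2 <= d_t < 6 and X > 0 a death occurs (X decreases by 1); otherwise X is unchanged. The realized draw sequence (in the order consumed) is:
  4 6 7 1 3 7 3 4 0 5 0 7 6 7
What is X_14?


t=0: X=3, d=4 → death, X_1=2
t=1: X=2, d=6 → hold, X_2=2
t=2: X=2, d=7 → hold, X_3=2
t=3: X=2, d=1 → birth, X_4=3
t=4: X=3, d=3 → death, X_5=2
t=5: X=2, d=7 → hold, X_6=2
t=6: X=2, d=3 → death, X_7=1
t=7: X=1, d=4 → death, X_8=0
t=8: X=0, d=0 → birth, X_9=1
t=9: X=1, d=5 → death, X_10=0
t=10: X=0, d=0 → birth, X_11=1
t=11: X=1, d=7 → hold, X_12=1
t=12: X=1, d=6 → hold, X_13=1
t=13: X=1, d=7 → hold, X_14=1

1


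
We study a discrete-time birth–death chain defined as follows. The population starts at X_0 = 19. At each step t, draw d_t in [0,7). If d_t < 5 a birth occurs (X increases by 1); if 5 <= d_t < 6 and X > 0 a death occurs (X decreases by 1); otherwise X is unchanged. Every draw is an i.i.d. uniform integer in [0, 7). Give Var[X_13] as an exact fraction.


338/49

X can drop by at most 1 per step and X_0 = 19 > T = 13, so X_t >= 19 − t >= 6 > 0 for every t <= 13: the floor at 0 (the 'and X > 0' condition) never binds. Hence X_13 = X_0 + Σ_{t<13} Y_t with i.i.d. increments Y_t = y(d_t) ∈ {+1, −1, 0}.
Outcome values over d=0..6: [1, 1, 1, 1, 1, -1, 0]
Σy = 4, Σy² = 6, M = 7
μ = 4/7 = 4/7,  σ² = 6/7 − (4/7)² = 26/49
Independent increments: Var[X_13] = 13·σ² = 13·(26/49) = 338/49


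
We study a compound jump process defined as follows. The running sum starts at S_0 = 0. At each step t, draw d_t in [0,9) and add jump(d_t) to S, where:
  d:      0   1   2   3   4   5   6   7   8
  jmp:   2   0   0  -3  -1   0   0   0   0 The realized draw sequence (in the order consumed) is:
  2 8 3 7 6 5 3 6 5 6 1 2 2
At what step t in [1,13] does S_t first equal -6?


t=0: S=0, d=2, jump=0, S_1=0
t=1: S=0, d=8, jump=0, S_2=0
t=2: S=0, d=3, jump=-3, S_3=-3
t=3: S=-3, d=7, jump=0, S_4=-3
t=4: S=-3, d=6, jump=0, S_5=-3
t=5: S=-3, d=5, jump=0, S_6=-3
t=6: S=-3, d=3, jump=-3, S_7=-6
t=7: S=-6, d=6, jump=0, S_8=-6
t=8: S=-6, d=5, jump=0, S_9=-6
t=9: S=-6, d=6, jump=0, S_10=-6
t=10: S=-6, d=1, jump=0, S_11=-6
t=11: S=-6, d=2, jump=0, S_12=-6
t=12: S=-6, d=2, jump=0, S_13=-6

7


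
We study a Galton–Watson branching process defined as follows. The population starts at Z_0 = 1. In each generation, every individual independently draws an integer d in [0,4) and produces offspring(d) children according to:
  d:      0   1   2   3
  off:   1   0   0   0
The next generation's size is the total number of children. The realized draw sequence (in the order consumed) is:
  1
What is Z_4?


gen 0: Z_0=1, draws=[1], offspring=[0], Z_1=0
gen 1: Z_1=0, draws=[], offspring=[], Z_2=0
gen 2: Z_2=0, draws=[], offspring=[], Z_3=0
gen 3: Z_3=0, draws=[], offspring=[], Z_4=0

0


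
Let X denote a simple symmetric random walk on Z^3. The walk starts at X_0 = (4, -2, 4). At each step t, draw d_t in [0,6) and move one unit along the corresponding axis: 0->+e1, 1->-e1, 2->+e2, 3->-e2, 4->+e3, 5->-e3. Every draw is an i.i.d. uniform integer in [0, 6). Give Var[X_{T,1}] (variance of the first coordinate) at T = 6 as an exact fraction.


Outcome values over d=0..5: [1, -1, 0, 0, 0, 0]
Σy = 0, Σy² = 2, M = 6
μ = 0/6 = 0,  σ² = 2/6 − (0)² = 1/3
Independent increments: Var[X_6] = 6·σ² = 6·(1/3) = 2

2


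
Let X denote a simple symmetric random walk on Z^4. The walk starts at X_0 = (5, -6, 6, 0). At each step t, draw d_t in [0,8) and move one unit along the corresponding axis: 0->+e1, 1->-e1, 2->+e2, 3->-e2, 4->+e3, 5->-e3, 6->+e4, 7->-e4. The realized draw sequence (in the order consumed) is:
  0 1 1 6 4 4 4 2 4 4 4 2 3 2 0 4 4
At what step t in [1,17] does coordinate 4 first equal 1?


4

t=0: X=(5, -6, 6, 0), d=0 → +e1, X_1=(6, -6, 6, 0)
t=1: X=(6, -6, 6, 0), d=1 → -e1, X_2=(5, -6, 6, 0)
t=2: X=(5, -6, 6, 0), d=1 → -e1, X_3=(4, -6, 6, 0)
t=3: X=(4, -6, 6, 0), d=6 → +e4, X_4=(4, -6, 6, 1)
t=4: X=(4, -6, 6, 1), d=4 → +e3, X_5=(4, -6, 7, 1)
t=5: X=(4, -6, 7, 1), d=4 → +e3, X_6=(4, -6, 8, 1)
t=6: X=(4, -6, 8, 1), d=4 → +e3, X_7=(4, -6, 9, 1)
t=7: X=(4, -6, 9, 1), d=2 → +e2, X_8=(4, -5, 9, 1)
t=8: X=(4, -5, 9, 1), d=4 → +e3, X_9=(4, -5, 10, 1)
t=9: X=(4, -5, 10, 1), d=4 → +e3, X_10=(4, -5, 11, 1)
t=10: X=(4, -5, 11, 1), d=4 → +e3, X_11=(4, -5, 12, 1)
t=11: X=(4, -5, 12, 1), d=2 → +e2, X_12=(4, -4, 12, 1)
t=12: X=(4, -4, 12, 1), d=3 → -e2, X_13=(4, -5, 12, 1)
t=13: X=(4, -5, 12, 1), d=2 → +e2, X_14=(4, -4, 12, 1)
t=14: X=(4, -4, 12, 1), d=0 → +e1, X_15=(5, -4, 12, 1)
t=15: X=(5, -4, 12, 1), d=4 → +e3, X_16=(5, -4, 13, 1)
t=16: X=(5, -4, 13, 1), d=4 → +e3, X_17=(5, -4, 14, 1)


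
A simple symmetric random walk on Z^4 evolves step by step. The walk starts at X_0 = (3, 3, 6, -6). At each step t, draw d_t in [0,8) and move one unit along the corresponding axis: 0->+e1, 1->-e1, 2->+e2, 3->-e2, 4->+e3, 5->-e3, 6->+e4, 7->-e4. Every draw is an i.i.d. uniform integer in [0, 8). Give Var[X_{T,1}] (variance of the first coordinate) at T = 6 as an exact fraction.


Outcome values over d=0..7: [1, -1, 0, 0, 0, 0, 0, 0]
Σy = 0, Σy² = 2, M = 8
μ = 0/8 = 0,  σ² = 2/8 − (0)² = 1/4
Independent increments: Var[X_6] = 6·σ² = 6·(1/4) = 3/2

3/2


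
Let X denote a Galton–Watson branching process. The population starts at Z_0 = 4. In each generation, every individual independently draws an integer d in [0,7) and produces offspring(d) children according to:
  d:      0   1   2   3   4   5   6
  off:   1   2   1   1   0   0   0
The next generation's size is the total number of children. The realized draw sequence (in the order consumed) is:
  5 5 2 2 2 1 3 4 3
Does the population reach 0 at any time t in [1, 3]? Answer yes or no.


no

gen 0: Z_0=4, draws=[5, 5, 2, 2], offspring=[0, 0, 1, 1], Z_1=2
gen 1: Z_1=2, draws=[2, 1], offspring=[1, 2], Z_2=3
gen 2: Z_2=3, draws=[3, 4, 3], offspring=[1, 0, 1], Z_3=2


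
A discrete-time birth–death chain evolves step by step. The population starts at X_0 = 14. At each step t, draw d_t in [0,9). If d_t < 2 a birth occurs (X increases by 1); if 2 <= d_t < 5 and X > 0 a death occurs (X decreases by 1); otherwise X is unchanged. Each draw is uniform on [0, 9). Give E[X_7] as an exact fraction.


119/9

X can drop by at most 1 per step and X_0 = 14 > T = 7, so X_t >= 14 − t >= 7 > 0 for every t <= 7: the floor at 0 (the 'and X > 0' condition) never binds. Hence X_7 = X_0 + Σ_{t<7} Y_t with i.i.d. increments Y_t = y(d_t) ∈ {+1, −1, 0}.
Outcome values over d=0..8: [1, 1, -1, -1, -1, 0, 0, 0, 0]
Σy = -1, Σy² = 5, M = 9
μ = -1/9 = -1/9,  σ² = 5/9 − (-1/9)² = 44/81
E[X_7] = 14 + 7·(-1/9) = 119/9


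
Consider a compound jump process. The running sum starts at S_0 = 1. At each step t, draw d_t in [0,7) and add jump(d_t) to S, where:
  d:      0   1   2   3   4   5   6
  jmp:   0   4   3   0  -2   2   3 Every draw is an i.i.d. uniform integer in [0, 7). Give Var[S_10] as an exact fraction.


Outcome values over d=0..6: [0, 4, 3, 0, -2, 2, 3]
Σy = 10, Σy² = 42, M = 7
μ = 10/7 = 10/7,  σ² = 42/7 − (10/7)² = 194/49
Independent increments: Var[S_10] = 10·σ² = 10·(194/49) = 1940/49

1940/49


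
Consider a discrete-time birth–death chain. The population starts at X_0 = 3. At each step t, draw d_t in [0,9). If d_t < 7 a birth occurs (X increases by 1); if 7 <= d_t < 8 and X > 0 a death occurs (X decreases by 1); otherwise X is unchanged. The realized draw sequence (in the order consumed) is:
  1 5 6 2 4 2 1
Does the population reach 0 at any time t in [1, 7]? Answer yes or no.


t=0: X=3, d=1 → birth, X_1=4
t=1: X=4, d=5 → birth, X_2=5
t=2: X=5, d=6 → birth, X_3=6
t=3: X=6, d=2 → birth, X_4=7
t=4: X=7, d=4 → birth, X_5=8
t=5: X=8, d=2 → birth, X_6=9
t=6: X=9, d=1 → birth, X_7=10

no


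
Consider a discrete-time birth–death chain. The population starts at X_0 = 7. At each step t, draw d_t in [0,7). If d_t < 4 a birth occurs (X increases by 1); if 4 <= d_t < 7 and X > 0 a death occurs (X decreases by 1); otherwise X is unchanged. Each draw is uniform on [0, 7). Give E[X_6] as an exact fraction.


55/7

X can drop by at most 1 per step and X_0 = 7 > T = 6, so X_t >= 7 − t >= 1 > 0 for every t <= 6: the floor at 0 (the 'and X > 0' condition) never binds. Hence X_6 = X_0 + Σ_{t<6} Y_t with i.i.d. increments Y_t = y(d_t) ∈ {+1, −1, 0}.
Outcome values over d=0..6: [1, 1, 1, 1, -1, -1, -1]
Σy = 1, Σy² = 7, M = 7
μ = 1/7 = 1/7,  σ² = 7/7 − (1/7)² = 48/49
E[X_6] = 7 + 6·(1/7) = 55/7


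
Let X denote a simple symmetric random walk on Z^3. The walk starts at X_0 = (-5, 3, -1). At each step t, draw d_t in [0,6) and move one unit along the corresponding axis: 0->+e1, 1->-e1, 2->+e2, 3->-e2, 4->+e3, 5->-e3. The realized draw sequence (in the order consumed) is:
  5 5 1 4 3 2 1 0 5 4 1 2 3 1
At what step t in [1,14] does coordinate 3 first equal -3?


t=0: X=(-5, 3, -1), d=5 → -e3, X_1=(-5, 3, -2)
t=1: X=(-5, 3, -2), d=5 → -e3, X_2=(-5, 3, -3)
t=2: X=(-5, 3, -3), d=1 → -e1, X_3=(-6, 3, -3)
t=3: X=(-6, 3, -3), d=4 → +e3, X_4=(-6, 3, -2)
t=4: X=(-6, 3, -2), d=3 → -e2, X_5=(-6, 2, -2)
t=5: X=(-6, 2, -2), d=2 → +e2, X_6=(-6, 3, -2)
t=6: X=(-6, 3, -2), d=1 → -e1, X_7=(-7, 3, -2)
t=7: X=(-7, 3, -2), d=0 → +e1, X_8=(-6, 3, -2)
t=8: X=(-6, 3, -2), d=5 → -e3, X_9=(-6, 3, -3)
t=9: X=(-6, 3, -3), d=4 → +e3, X_10=(-6, 3, -2)
t=10: X=(-6, 3, -2), d=1 → -e1, X_11=(-7, 3, -2)
t=11: X=(-7, 3, -2), d=2 → +e2, X_12=(-7, 4, -2)
t=12: X=(-7, 4, -2), d=3 → -e2, X_13=(-7, 3, -2)
t=13: X=(-7, 3, -2), d=1 → -e1, X_14=(-8, 3, -2)

2


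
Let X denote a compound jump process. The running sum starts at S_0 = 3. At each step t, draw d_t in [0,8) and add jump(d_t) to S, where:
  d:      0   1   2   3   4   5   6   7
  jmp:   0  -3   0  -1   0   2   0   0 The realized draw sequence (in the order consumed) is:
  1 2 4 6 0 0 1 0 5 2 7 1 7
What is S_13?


-4

t=0: S=3, d=1, jump=-3, S_1=0
t=1: S=0, d=2, jump=0, S_2=0
t=2: S=0, d=4, jump=0, S_3=0
t=3: S=0, d=6, jump=0, S_4=0
t=4: S=0, d=0, jump=0, S_5=0
t=5: S=0, d=0, jump=0, S_6=0
t=6: S=0, d=1, jump=-3, S_7=-3
t=7: S=-3, d=0, jump=0, S_8=-3
t=8: S=-3, d=5, jump=2, S_9=-1
t=9: S=-1, d=2, jump=0, S_10=-1
t=10: S=-1, d=7, jump=0, S_11=-1
t=11: S=-1, d=1, jump=-3, S_12=-4
t=12: S=-4, d=7, jump=0, S_13=-4


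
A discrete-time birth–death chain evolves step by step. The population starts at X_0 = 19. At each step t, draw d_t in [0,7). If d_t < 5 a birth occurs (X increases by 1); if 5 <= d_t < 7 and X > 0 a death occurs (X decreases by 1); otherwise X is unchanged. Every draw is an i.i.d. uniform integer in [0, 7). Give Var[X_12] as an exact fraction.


X can drop by at most 1 per step and X_0 = 19 > T = 12, so X_t >= 19 − t >= 7 > 0 for every t <= 12: the floor at 0 (the 'and X > 0' condition) never binds. Hence X_12 = X_0 + Σ_{t<12} Y_t with i.i.d. increments Y_t = y(d_t) ∈ {+1, −1, 0}.
Outcome values over d=0..6: [1, 1, 1, 1, 1, -1, -1]
Σy = 3, Σy² = 7, M = 7
μ = 3/7 = 3/7,  σ² = 7/7 − (3/7)² = 40/49
Independent increments: Var[X_12] = 12·σ² = 12·(40/49) = 480/49

480/49


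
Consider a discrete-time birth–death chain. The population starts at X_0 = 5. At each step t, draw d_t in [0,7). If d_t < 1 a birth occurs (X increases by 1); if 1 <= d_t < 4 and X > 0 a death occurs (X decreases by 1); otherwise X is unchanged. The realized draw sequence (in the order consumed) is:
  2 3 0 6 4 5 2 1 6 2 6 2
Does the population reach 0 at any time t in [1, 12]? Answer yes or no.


t=0: X=5, d=2 → death, X_1=4
t=1: X=4, d=3 → death, X_2=3
t=2: X=3, d=0 → birth, X_3=4
t=3: X=4, d=6 → hold, X_4=4
t=4: X=4, d=4 → hold, X_5=4
t=5: X=4, d=5 → hold, X_6=4
t=6: X=4, d=2 → death, X_7=3
t=7: X=3, d=1 → death, X_8=2
t=8: X=2, d=6 → hold, X_9=2
t=9: X=2, d=2 → death, X_10=1
t=10: X=1, d=6 → hold, X_11=1
t=11: X=1, d=2 → death, X_12=0

yes


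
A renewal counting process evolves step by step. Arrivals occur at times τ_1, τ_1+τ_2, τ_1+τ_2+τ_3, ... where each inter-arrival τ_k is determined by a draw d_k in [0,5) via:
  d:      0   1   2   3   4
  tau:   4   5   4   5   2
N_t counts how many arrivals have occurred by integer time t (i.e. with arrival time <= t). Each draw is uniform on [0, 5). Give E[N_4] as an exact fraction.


16/25

Inter-arrival values over d=0..4: [4, 5, 4, 5, 2]
Each d has probability 1/5, so the pmf of τ is: f(2) = 1/5, f(4) = 2/5, f(5) = 2/5
Renewal equation for m(n) = E[N_n]: condition on τ_1 = k (if k <= n, one arrival plus a fresh copy on the remaining n−k steps): m(n) = F(n) + Σ_{k<=n} f(k)·m(n−k), where F(n) = P(τ <= n) and m(0) = 0
m(1) = F(1) = 0
m(2) = F(2) = 1/5
m(3) = F(3) = 1/5
m(4) = F(4) + f(2)·m(2) = 3/5 + 1/5·1/5 = 16/25
E[N_4] = m(4) = 16/25


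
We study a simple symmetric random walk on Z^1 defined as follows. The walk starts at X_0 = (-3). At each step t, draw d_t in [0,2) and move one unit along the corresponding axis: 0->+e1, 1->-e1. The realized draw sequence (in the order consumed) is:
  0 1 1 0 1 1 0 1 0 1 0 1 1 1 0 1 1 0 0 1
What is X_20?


t=0: X=(-3), d=0 → +e1, X_1=(-2)
t=1: X=(-2), d=1 → -e1, X_2=(-3)
t=2: X=(-3), d=1 → -e1, X_3=(-4)
t=3: X=(-4), d=0 → +e1, X_4=(-3)
t=4: X=(-3), d=1 → -e1, X_5=(-4)
t=5: X=(-4), d=1 → -e1, X_6=(-5)
t=6: X=(-5), d=0 → +e1, X_7=(-4)
t=7: X=(-4), d=1 → -e1, X_8=(-5)
t=8: X=(-5), d=0 → +e1, X_9=(-4)
t=9: X=(-4), d=1 → -e1, X_10=(-5)
t=10: X=(-5), d=0 → +e1, X_11=(-4)
t=11: X=(-4), d=1 → -e1, X_12=(-5)
t=12: X=(-5), d=1 → -e1, X_13=(-6)
t=13: X=(-6), d=1 → -e1, X_14=(-7)
t=14: X=(-7), d=0 → +e1, X_15=(-6)
t=15: X=(-6), d=1 → -e1, X_16=(-7)
t=16: X=(-7), d=1 → -e1, X_17=(-8)
t=17: X=(-8), d=0 → +e1, X_18=(-7)
t=18: X=(-7), d=0 → +e1, X_19=(-6)
t=19: X=(-6), d=1 → -e1, X_20=(-7)

(-7)


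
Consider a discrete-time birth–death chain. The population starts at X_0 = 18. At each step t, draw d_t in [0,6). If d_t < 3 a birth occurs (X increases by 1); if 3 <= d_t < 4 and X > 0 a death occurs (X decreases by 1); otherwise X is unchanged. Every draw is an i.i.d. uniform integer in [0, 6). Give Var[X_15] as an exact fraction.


25/3

X can drop by at most 1 per step and X_0 = 18 > T = 15, so X_t >= 18 − t >= 3 > 0 for every t <= 15: the floor at 0 (the 'and X > 0' condition) never binds. Hence X_15 = X_0 + Σ_{t<15} Y_t with i.i.d. increments Y_t = y(d_t) ∈ {+1, −1, 0}.
Outcome values over d=0..5: [1, 1, 1, -1, 0, 0]
Σy = 2, Σy² = 4, M = 6
μ = 2/6 = 1/3,  σ² = 4/6 − (1/3)² = 5/9
Independent increments: Var[X_15] = 15·σ² = 15·(5/9) = 25/3


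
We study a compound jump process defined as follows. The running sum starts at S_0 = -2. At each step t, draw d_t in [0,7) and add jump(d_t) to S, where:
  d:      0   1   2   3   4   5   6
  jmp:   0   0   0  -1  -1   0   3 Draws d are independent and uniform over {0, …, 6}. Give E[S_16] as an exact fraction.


Outcome values over d=0..6: [0, 0, 0, -1, -1, 0, 3]
Σy = 1, Σy² = 11, M = 7
μ = 1/7 = 1/7,  σ² = 11/7 − (1/7)² = 76/49
E[S_16] = -2 + 16·(1/7) = 2/7

2/7


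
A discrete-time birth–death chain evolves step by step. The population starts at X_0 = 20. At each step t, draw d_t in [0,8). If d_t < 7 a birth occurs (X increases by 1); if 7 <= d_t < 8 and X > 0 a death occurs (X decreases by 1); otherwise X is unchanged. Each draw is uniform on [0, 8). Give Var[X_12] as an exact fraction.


21/4

X can drop by at most 1 per step and X_0 = 20 > T = 12, so X_t >= 20 − t >= 8 > 0 for every t <= 12: the floor at 0 (the 'and X > 0' condition) never binds. Hence X_12 = X_0 + Σ_{t<12} Y_t with i.i.d. increments Y_t = y(d_t) ∈ {+1, −1, 0}.
Outcome values over d=0..7: [1, 1, 1, 1, 1, 1, 1, -1]
Σy = 6, Σy² = 8, M = 8
μ = 6/8 = 3/4,  σ² = 8/8 − (3/4)² = 7/16
Independent increments: Var[X_12] = 12·σ² = 12·(7/16) = 21/4


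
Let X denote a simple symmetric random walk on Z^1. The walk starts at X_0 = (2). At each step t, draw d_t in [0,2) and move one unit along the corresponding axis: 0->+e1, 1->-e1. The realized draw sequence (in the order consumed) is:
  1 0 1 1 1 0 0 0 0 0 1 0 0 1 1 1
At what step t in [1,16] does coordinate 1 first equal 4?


t=0: X=(2), d=1 → -e1, X_1=(1)
t=1: X=(1), d=0 → +e1, X_2=(2)
t=2: X=(2), d=1 → -e1, X_3=(1)
t=3: X=(1), d=1 → -e1, X_4=(0)
t=4: X=(0), d=1 → -e1, X_5=(-1)
t=5: X=(-1), d=0 → +e1, X_6=(0)
t=6: X=(0), d=0 → +e1, X_7=(1)
t=7: X=(1), d=0 → +e1, X_8=(2)
t=8: X=(2), d=0 → +e1, X_9=(3)
t=9: X=(3), d=0 → +e1, X_10=(4)
t=10: X=(4), d=1 → -e1, X_11=(3)
t=11: X=(3), d=0 → +e1, X_12=(4)
t=12: X=(4), d=0 → +e1, X_13=(5)
t=13: X=(5), d=1 → -e1, X_14=(4)
t=14: X=(4), d=1 → -e1, X_15=(3)
t=15: X=(3), d=1 → -e1, X_16=(2)

10


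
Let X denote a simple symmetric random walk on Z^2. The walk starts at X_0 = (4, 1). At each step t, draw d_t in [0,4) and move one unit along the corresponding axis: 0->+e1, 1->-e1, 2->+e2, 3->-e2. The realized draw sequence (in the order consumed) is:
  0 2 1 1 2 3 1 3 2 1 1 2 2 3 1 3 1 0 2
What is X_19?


t=0: X=(4, 1), d=0 → +e1, X_1=(5, 1)
t=1: X=(5, 1), d=2 → +e2, X_2=(5, 2)
t=2: X=(5, 2), d=1 → -e1, X_3=(4, 2)
t=3: X=(4, 2), d=1 → -e1, X_4=(3, 2)
t=4: X=(3, 2), d=2 → +e2, X_5=(3, 3)
t=5: X=(3, 3), d=3 → -e2, X_6=(3, 2)
t=6: X=(3, 2), d=1 → -e1, X_7=(2, 2)
t=7: X=(2, 2), d=3 → -e2, X_8=(2, 1)
t=8: X=(2, 1), d=2 → +e2, X_9=(2, 2)
t=9: X=(2, 2), d=1 → -e1, X_10=(1, 2)
t=10: X=(1, 2), d=1 → -e1, X_11=(0, 2)
t=11: X=(0, 2), d=2 → +e2, X_12=(0, 3)
t=12: X=(0, 3), d=2 → +e2, X_13=(0, 4)
t=13: X=(0, 4), d=3 → -e2, X_14=(0, 3)
t=14: X=(0, 3), d=1 → -e1, X_15=(-1, 3)
t=15: X=(-1, 3), d=3 → -e2, X_16=(-1, 2)
t=16: X=(-1, 2), d=1 → -e1, X_17=(-2, 2)
t=17: X=(-2, 2), d=0 → +e1, X_18=(-1, 2)
t=18: X=(-1, 2), d=2 → +e2, X_19=(-1, 3)

(-1, 3)


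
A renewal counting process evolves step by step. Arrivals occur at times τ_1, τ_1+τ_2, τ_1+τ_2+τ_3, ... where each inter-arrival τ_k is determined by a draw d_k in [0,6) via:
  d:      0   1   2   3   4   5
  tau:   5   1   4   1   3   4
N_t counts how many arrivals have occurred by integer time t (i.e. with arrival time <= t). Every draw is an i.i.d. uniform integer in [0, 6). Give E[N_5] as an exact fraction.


755/486

Inter-arrival values over d=0..5: [5, 1, 4, 1, 3, 4]
Each d has probability 1/6, so the pmf of τ is: f(1) = 1/3, f(3) = 1/6, f(4) = 1/3, f(5) = 1/6
Renewal equation for m(n) = E[N_n]: condition on τ_1 = k (if k <= n, one arrival plus a fresh copy on the remaining n−k steps): m(n) = F(n) + Σ_{k<=n} f(k)·m(n−k), where F(n) = P(τ <= n) and m(0) = 0
m(1) = F(1) = 1/3
m(2) = F(2) + f(1)·m(1) = 1/3 + 1/3·1/3 = 4/9
m(3) = F(3) + f(1)·m(2) = 1/2 + 1/3·4/9 = 35/54
m(4) = F(4) + f(1)·m(3) + f(3)·m(1) = 5/6 + 1/3·35/54 + 1/6·1/3 = 179/162
m(5) = F(5) + f(1)·m(4) + f(3)·m(2) + f(4)·m(1) = 1 + 1/3·179/162 + 1/6·4/9 + 1/3·1/3 = 755/486
E[N_5] = m(5) = 755/486


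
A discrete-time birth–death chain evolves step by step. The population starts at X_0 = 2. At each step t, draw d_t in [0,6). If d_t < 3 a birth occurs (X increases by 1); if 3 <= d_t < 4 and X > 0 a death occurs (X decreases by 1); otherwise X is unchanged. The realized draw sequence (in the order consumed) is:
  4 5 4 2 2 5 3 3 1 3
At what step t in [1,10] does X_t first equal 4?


5

t=0: X=2, d=4 → hold, X_1=2
t=1: X=2, d=5 → hold, X_2=2
t=2: X=2, d=4 → hold, X_3=2
t=3: X=2, d=2 → birth, X_4=3
t=4: X=3, d=2 → birth, X_5=4
t=5: X=4, d=5 → hold, X_6=4
t=6: X=4, d=3 → death, X_7=3
t=7: X=3, d=3 → death, X_8=2
t=8: X=2, d=1 → birth, X_9=3
t=9: X=3, d=3 → death, X_10=2


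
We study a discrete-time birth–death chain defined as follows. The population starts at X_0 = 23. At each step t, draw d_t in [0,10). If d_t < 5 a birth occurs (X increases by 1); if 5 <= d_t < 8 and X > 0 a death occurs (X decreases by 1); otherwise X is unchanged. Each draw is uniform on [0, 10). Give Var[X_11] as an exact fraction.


X can drop by at most 1 per step and X_0 = 23 > T = 11, so X_t >= 23 − t >= 12 > 0 for every t <= 11: the floor at 0 (the 'and X > 0' condition) never binds. Hence X_11 = X_0 + Σ_{t<11} Y_t with i.i.d. increments Y_t = y(d_t) ∈ {+1, −1, 0}.
Outcome values over d=0..9: [1, 1, 1, 1, 1, -1, -1, -1, 0, 0]
Σy = 2, Σy² = 8, M = 10
μ = 2/10 = 1/5,  σ² = 8/10 − (1/5)² = 19/25
Independent increments: Var[X_11] = 11·σ² = 11·(19/25) = 209/25

209/25


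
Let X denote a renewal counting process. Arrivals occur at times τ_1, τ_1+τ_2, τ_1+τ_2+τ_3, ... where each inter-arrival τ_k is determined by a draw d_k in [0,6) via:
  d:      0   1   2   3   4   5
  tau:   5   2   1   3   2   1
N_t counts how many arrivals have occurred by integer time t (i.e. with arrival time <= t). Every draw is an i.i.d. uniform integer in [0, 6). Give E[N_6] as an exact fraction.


7159/2916

Inter-arrival values over d=0..5: [5, 2, 1, 3, 2, 1]
Each d has probability 1/6, so the pmf of τ is: f(1) = 1/3, f(2) = 1/3, f(3) = 1/6, f(5) = 1/6
Renewal equation for m(n) = E[N_n]: condition on τ_1 = k (if k <= n, one arrival plus a fresh copy on the remaining n−k steps): m(n) = F(n) + Σ_{k<=n} f(k)·m(n−k), where F(n) = P(τ <= n) and m(0) = 0
m(1) = F(1) = 1/3
m(2) = F(2) + f(1)·m(1) = 2/3 + 1/3·1/3 = 7/9
m(3) = F(3) + f(1)·m(2) + f(2)·m(1) = 5/6 + 1/3·7/9 + 1/3·1/3 = 65/54
m(4) = F(4) + f(1)·m(3) + f(2)·m(2) + f(3)·m(1) = 5/6 + 1/3·65/54 + 1/3·7/9 + 1/6·1/3 = 251/162
m(5) = F(5) + f(1)·m(4) + f(2)·m(3) + f(3)·m(2) = 1 + 1/3·251/162 + 1/3·65/54 + 1/6·7/9 = 995/486
m(6) = F(6) + f(1)·m(5) + f(2)·m(4) + f(3)·m(3) + f(5)·m(1) = 1 + 1/3·995/486 + 1/3·251/162 + 1/6·65/54 + 1/6·1/3 = 7159/2916
E[N_6] = m(6) = 7159/2916


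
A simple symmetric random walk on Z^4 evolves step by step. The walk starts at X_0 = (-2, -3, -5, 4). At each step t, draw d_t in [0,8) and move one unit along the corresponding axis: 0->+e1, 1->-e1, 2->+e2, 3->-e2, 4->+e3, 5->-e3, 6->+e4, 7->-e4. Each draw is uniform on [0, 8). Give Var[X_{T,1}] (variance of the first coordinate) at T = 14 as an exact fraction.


Outcome values over d=0..7: [1, -1, 0, 0, 0, 0, 0, 0]
Σy = 0, Σy² = 2, M = 8
μ = 0/8 = 0,  σ² = 2/8 − (0)² = 1/4
Independent increments: Var[X_14] = 14·σ² = 14·(1/4) = 7/2

7/2


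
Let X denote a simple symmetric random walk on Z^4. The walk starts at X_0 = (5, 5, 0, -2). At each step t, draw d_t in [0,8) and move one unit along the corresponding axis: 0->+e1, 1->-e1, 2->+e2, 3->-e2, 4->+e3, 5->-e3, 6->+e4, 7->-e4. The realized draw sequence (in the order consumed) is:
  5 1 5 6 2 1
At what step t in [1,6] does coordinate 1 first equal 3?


6

t=0: X=(5, 5, 0, -2), d=5 → -e3, X_1=(5, 5, -1, -2)
t=1: X=(5, 5, -1, -2), d=1 → -e1, X_2=(4, 5, -1, -2)
t=2: X=(4, 5, -1, -2), d=5 → -e3, X_3=(4, 5, -2, -2)
t=3: X=(4, 5, -2, -2), d=6 → +e4, X_4=(4, 5, -2, -1)
t=4: X=(4, 5, -2, -1), d=2 → +e2, X_5=(4, 6, -2, -1)
t=5: X=(4, 6, -2, -1), d=1 → -e1, X_6=(3, 6, -2, -1)


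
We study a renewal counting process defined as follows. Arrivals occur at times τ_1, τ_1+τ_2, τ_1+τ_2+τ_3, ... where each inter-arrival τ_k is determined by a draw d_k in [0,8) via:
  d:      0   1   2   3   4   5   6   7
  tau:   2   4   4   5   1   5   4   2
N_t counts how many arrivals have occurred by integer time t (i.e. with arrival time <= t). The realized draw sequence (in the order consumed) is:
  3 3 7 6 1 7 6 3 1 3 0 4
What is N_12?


draw d_1=3: τ_1=5, arrival time A_1=5
draw d_2=3: τ_2=5, arrival time A_2=10
draw d_3=7: τ_3=2, arrival time A_3=12
draw d_4=6: τ_4=4, arrival time A_4=16
draw d_5=1: τ_5=4, arrival time A_5=20
draw d_6=7: τ_6=2, arrival time A_6=22
draw d_7=6: τ_7=4, arrival time A_7=26
draw d_8=3: τ_8=5, arrival time A_8=31
draw d_9=1: τ_9=4, arrival time A_9=35
draw d_10=3: τ_10=5, arrival time A_10=40
draw d_11=0: τ_11=2, arrival time A_11=42
draw d_12=4: τ_12=1, arrival time A_12=43
N_t over t=0..12: 0:0 1:0 2:0 3:0 4:0 5:1 6:1 7:1 8:1 9:1 10:2 11:2 12:3

3


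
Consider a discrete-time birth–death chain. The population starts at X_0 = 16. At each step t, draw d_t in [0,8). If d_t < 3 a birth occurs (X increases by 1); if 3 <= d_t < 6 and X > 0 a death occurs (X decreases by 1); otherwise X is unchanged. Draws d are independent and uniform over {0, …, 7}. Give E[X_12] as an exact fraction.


16

X can drop by at most 1 per step and X_0 = 16 > T = 12, so X_t >= 16 − t >= 4 > 0 for every t <= 12: the floor at 0 (the 'and X > 0' condition) never binds. Hence X_12 = X_0 + Σ_{t<12} Y_t with i.i.d. increments Y_t = y(d_t) ∈ {+1, −1, 0}.
Outcome values over d=0..7: [1, 1, 1, -1, -1, -1, 0, 0]
Σy = 0, Σy² = 6, M = 8
μ = 0/8 = 0,  σ² = 6/8 − (0)² = 3/4
E[X_12] = 16 + 12·(0) = 16


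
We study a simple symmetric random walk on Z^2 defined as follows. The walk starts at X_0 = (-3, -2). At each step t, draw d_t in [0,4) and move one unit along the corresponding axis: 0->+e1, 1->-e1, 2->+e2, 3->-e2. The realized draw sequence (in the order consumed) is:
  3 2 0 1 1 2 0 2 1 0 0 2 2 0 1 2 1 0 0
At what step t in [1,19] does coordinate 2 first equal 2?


13

t=0: X=(-3, -2), d=3 → -e2, X_1=(-3, -3)
t=1: X=(-3, -3), d=2 → +e2, X_2=(-3, -2)
t=2: X=(-3, -2), d=0 → +e1, X_3=(-2, -2)
t=3: X=(-2, -2), d=1 → -e1, X_4=(-3, -2)
t=4: X=(-3, -2), d=1 → -e1, X_5=(-4, -2)
t=5: X=(-4, -2), d=2 → +e2, X_6=(-4, -1)
t=6: X=(-4, -1), d=0 → +e1, X_7=(-3, -1)
t=7: X=(-3, -1), d=2 → +e2, X_8=(-3, 0)
t=8: X=(-3, 0), d=1 → -e1, X_9=(-4, 0)
t=9: X=(-4, 0), d=0 → +e1, X_10=(-3, 0)
t=10: X=(-3, 0), d=0 → +e1, X_11=(-2, 0)
t=11: X=(-2, 0), d=2 → +e2, X_12=(-2, 1)
t=12: X=(-2, 1), d=2 → +e2, X_13=(-2, 2)
t=13: X=(-2, 2), d=0 → +e1, X_14=(-1, 2)
t=14: X=(-1, 2), d=1 → -e1, X_15=(-2, 2)
t=15: X=(-2, 2), d=2 → +e2, X_16=(-2, 3)
t=16: X=(-2, 3), d=1 → -e1, X_17=(-3, 3)
t=17: X=(-3, 3), d=0 → +e1, X_18=(-2, 3)
t=18: X=(-2, 3), d=0 → +e1, X_19=(-1, 3)


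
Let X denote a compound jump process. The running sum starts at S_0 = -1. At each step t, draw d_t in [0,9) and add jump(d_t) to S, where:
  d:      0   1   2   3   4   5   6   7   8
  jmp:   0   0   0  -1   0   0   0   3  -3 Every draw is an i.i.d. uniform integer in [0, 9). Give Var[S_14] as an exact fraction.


2380/81

Outcome values over d=0..8: [0, 0, 0, -1, 0, 0, 0, 3, -3]
Σy = -1, Σy² = 19, M = 9
μ = -1/9 = -1/9,  σ² = 19/9 − (-1/9)² = 170/81
Independent increments: Var[S_14] = 14·σ² = 14·(170/81) = 2380/81


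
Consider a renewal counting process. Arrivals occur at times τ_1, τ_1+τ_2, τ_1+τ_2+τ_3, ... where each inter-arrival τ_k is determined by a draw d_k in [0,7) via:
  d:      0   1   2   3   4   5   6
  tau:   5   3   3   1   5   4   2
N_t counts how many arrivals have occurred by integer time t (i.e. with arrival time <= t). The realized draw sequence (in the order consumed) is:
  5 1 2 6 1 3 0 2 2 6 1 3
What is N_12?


draw d_1=5: τ_1=4, arrival time A_1=4
draw d_2=1: τ_2=3, arrival time A_2=7
draw d_3=2: τ_3=3, arrival time A_3=10
draw d_4=6: τ_4=2, arrival time A_4=12
draw d_5=1: τ_5=3, arrival time A_5=15
draw d_6=3: τ_6=1, arrival time A_6=16
draw d_7=0: τ_7=5, arrival time A_7=21
draw d_8=2: τ_8=3, arrival time A_8=24
draw d_9=2: τ_9=3, arrival time A_9=27
draw d_10=6: τ_10=2, arrival time A_10=29
draw d_11=1: τ_11=3, arrival time A_11=32
draw d_12=3: τ_12=1, arrival time A_12=33
N_t over t=0..12: 0:0 1:0 2:0 3:0 4:1 5:1 6:1 7:2 8:2 9:2 10:3 11:3 12:4

4


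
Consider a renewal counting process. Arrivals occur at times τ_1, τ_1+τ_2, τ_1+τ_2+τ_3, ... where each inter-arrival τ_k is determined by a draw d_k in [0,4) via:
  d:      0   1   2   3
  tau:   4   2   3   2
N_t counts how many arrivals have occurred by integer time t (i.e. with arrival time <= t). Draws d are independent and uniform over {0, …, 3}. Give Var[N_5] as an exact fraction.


1/4

Inter-arrival values over d=0..3: [4, 2, 3, 2]
Each d has probability 1/4, so the pmf of τ is: f(2) = 1/2, f(3) = 1/4, f(4) = 1/4
Let p_n(j) = P(N_n = j), with p_0 = [1]. Condition on τ_1: p_n(0) = P(τ > n), and for j >= 1, p_n(j) = Σ_{k<=n} f(k)·p_{n−k}(j−1)
p_1 = [1]  (j = 0)
p_2 = [1/2, 1/2]  (j = 0..1)
p_3 = [1/4, 3/4]  (j = 0..1)
p_4 = [0, 3/4, 1/4]  (j = 0..2)
p_5 = [0, 1/2, 1/2]  (j = 0..2)
E[N_5] = Σ j·p_5(j) = 3/2;  E[N_5²] = Σ j²·p_5(j) = 5/2
Var[N_5] = 5/2 − (3/2)² = 1/4
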